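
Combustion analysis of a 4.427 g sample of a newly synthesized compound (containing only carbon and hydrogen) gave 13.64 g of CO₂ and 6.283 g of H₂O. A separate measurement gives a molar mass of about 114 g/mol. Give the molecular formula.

mol C = 13.64 g CO₂ ÷ 44.009 g/mol = 0.30994 mol
mol H = 2 × 6.283 g H₂O ÷ 18.015 g/mol = 0.69753 mol
Divide by the smallest (0.30994 mol): C 1.000, H 2.251
Multiplying each by 4 gives whole numbers: C 4.00, H 9.00
Empirical formula: C4H9
Empirical-formula mass = 57.12 g/mol; 114 ÷ 57.12 ≈ 2, so the molecular formula is C8H18.

C8H18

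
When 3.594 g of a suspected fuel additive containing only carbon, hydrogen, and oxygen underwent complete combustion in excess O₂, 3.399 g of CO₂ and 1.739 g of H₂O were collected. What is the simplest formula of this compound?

C2H5O4

mol C = 3.399 g CO₂ ÷ 44.009 g/mol = 0.077234 mol
mol H = 2 × 1.739 g H₂O ÷ 18.015 g/mol = 0.19306 mol
mass O = 3.594 − (0.92766 + 0.19461) = 2.4717 g → mol O = 2.4717 ÷ 15.999 = 0.15449 mol
Divide by the smallest (0.077234 mol): C 1.000, H 2.500, O 2.000
Multiplying each by 2 gives whole numbers: C 2.00, H 5.00, O 4.00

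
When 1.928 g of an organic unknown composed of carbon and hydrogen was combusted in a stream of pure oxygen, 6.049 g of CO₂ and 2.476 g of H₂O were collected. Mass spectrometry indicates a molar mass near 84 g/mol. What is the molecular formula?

C6H12

mol C = 6.049 g CO₂ ÷ 44.009 g/mol = 0.13745 mol
mol H = 2 × 2.476 g H₂O ÷ 18.015 g/mol = 0.27488 mol
Divide by the smallest (0.13745 mol): C 1.000, H 2.000
Empirical formula: CH2
Empirical-formula mass = 14.03 g/mol; 84 ÷ 14.03 ≈ 6, so the molecular formula is C6H12.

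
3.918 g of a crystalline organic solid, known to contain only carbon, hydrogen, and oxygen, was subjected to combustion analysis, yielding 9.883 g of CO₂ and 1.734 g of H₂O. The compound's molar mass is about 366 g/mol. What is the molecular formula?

C21H18O6

mol C = 9.883 g CO₂ ÷ 44.009 g/mol = 0.22457 mol
mol H = 2 × 1.734 g H₂O ÷ 18.015 g/mol = 0.19251 mol
mass O = 3.918 − (2.6973 + 0.19405) = 1.0267 g → mol O = 1.0267 ÷ 15.999 = 0.064171 mol
Divide by the smallest (0.064171 mol): C 3.500, H 3.000, O 1.000
Multiplying each by 2 gives whole numbers: C 7.00, H 6.00, O 2.00
Empirical formula: C7H6O2
Empirical-formula mass = 122.12 g/mol; 366 ÷ 122.12 ≈ 3, so the molecular formula is C21H18O6.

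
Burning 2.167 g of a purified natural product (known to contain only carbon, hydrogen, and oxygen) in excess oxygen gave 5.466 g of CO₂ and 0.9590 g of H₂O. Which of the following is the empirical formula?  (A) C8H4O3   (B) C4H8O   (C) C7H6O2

mol C = 5.466 g CO₂ ÷ 44.009 g/mol = 0.12420 mol
mol H = 2 × 0.9590 g H₂O ÷ 18.015 g/mol = 0.10647 mol
mass O = 2.167 − (1.4918 + 0.10732) = 0.56789 g → mol O = 0.56789 ÷ 15.999 = 0.035496 mol
Divide by the smallest (0.035496 mol): C 3.499, H 2.999, O 1.000
Multiplying each by 2 gives whole numbers: C 7.00, H 6.00, O 2.00

(C) C7H6O2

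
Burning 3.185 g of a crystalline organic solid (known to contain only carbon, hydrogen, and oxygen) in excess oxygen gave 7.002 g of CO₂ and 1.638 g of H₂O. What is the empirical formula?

C7H8O3

mol C = 7.002 g CO₂ ÷ 44.009 g/mol = 0.15910 mol
mol H = 2 × 1.638 g H₂O ÷ 18.015 g/mol = 0.18185 mol
mass O = 3.185 − (1.9110 + 0.18330) = 1.0907 g → mol O = 1.0907 ÷ 15.999 = 0.068173 mol
Divide by the smallest (0.068173 mol): C 2.334, H 2.667, O 1.000
Multiplying each by 3 gives whole numbers: C 7.00, H 8.00, O 3.00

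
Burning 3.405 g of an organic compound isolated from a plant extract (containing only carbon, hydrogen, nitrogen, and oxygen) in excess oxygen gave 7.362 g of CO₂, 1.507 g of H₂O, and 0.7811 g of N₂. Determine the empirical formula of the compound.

mol C = 7.362 g CO₂ ÷ 44.009 g/mol = 0.16728 mol
mol H = 2 × 1.507 g H₂O ÷ 18.015 g/mol = 0.16731 mol
mol N = 2 × 0.7811 g N₂ ÷ 28.014 g/mol = 0.055765 mol
mass O = 3.405 − (2.0092 + 0.16864 + 0.78110) = 0.44601 g → mol O = 0.44601 ÷ 15.999 = 0.027877 mol
Divide by the smallest (0.027877 mol): C 6.001, H 6.001, N 2.000, O 1.000

C6H6N2O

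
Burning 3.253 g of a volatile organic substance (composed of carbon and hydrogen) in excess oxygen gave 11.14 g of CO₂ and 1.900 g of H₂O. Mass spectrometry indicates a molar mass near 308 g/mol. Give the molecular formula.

C24H20

mol C = 11.14 g CO₂ ÷ 44.009 g/mol = 0.25313 mol
mol H = 2 × 1.900 g H₂O ÷ 18.015 g/mol = 0.21094 mol
Divide by the smallest (0.21094 mol): C 1.200, H 1.000
Multiplying each by 5 gives whole numbers: C 6.00, H 5.00
Empirical formula: C6H5
Empirical-formula mass = 77.11 g/mol; 308 ÷ 77.11 ≈ 4, so the molecular formula is C24H20.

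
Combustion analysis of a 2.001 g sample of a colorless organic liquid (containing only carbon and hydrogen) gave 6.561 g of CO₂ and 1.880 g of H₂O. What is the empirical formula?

C5H7

mol C = 6.561 g CO₂ ÷ 44.009 g/mol = 0.14908 mol
mol H = 2 × 1.880 g H₂O ÷ 18.015 g/mol = 0.20871 mol
Divide by the smallest (0.14908 mol): C 1.000, H 1.400
Multiplying each by 5 gives whole numbers: C 5.00, H 7.00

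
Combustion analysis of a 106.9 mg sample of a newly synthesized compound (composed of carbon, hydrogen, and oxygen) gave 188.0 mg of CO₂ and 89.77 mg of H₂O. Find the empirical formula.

mol C = 0.1880 g CO₂ ÷ 44.009 g/mol = 0.0042719 mol
mol H = 2 × 0.08977 g H₂O ÷ 18.015 g/mol = 0.0099661 mol
mass O = 0.1069 − (0.051309 + 0.010046) = 0.045545 g → mol O = 0.045545 ÷ 15.999 = 0.0028467 mol
Divide by the smallest (0.0028467 mol): C 1.501, H 3.501, O 1.000
Multiplying each by 2 gives whole numbers: C 3.00, H 7.00, O 2.00

C3H7O2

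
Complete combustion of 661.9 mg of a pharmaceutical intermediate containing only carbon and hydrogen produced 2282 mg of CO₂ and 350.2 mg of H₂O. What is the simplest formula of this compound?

mol C = 2.282 g CO₂ ÷ 44.009 g/mol = 0.051853 mol
mol H = 2 × 0.3502 g H₂O ÷ 18.015 g/mol = 0.038879 mol
Divide by the smallest (0.038879 mol): C 1.334, H 1.000
Multiplying each by 3 gives whole numbers: C 4.00, H 3.00

C4H3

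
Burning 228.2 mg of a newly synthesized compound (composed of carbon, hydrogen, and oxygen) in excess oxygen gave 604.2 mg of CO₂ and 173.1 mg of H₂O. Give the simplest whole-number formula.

C5H7O

mol C = 0.6042 g CO₂ ÷ 44.009 g/mol = 0.013729 mol
mol H = 2 × 0.1731 g H₂O ÷ 18.015 g/mol = 0.019217 mol
mass O = 0.2282 − (0.16490 + 0.019371) = 0.043930 g → mol O = 0.043930 ÷ 15.999 = 0.0027458 mol
Divide by the smallest (0.0027458 mol): C 5.000, H 6.999, O 1.000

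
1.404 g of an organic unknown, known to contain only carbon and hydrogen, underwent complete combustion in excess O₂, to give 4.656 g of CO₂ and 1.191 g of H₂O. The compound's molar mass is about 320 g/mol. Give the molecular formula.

mol C = 4.656 g CO₂ ÷ 44.009 g/mol = 0.10580 mol
mol H = 2 × 1.191 g H₂O ÷ 18.015 g/mol = 0.13222 mol
Divide by the smallest (0.10580 mol): C 1.000, H 1.250
Multiplying each by 4 gives whole numbers: C 4.00, H 5.00
Empirical formula: C4H5
Empirical-formula mass = 53.08 g/mol; 320 ÷ 53.08 ≈ 6, so the molecular formula is C24H30.

C24H30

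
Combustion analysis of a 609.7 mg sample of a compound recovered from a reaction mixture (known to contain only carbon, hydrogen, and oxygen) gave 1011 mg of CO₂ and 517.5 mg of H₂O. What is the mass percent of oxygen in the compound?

mol C = 1.011 g CO₂ ÷ 44.009 g/mol = 0.022973 mol
mol H = 2 × 0.5175 g H₂O ÷ 18.015 g/mol = 0.057452 mol
mass O = 0.6097 − (0.27592 + 0.057912) = 0.27586 g → mol O = 0.27586 ÷ 15.999 = 0.017243 mol
mass % O = 0.27586 g ÷ 0.6097 g × 100%

45.25%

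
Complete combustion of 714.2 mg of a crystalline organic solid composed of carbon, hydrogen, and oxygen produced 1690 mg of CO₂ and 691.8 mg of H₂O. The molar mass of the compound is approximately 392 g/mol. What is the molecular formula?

mol C = 1.690 g CO₂ ÷ 44.009 g/mol = 0.038401 mol
mol H = 2 × 0.6918 g H₂O ÷ 18.015 g/mol = 0.076803 mol
mass O = 0.7142 − (0.46124 + 0.077417) = 0.17555 g → mol O = 0.17555 ÷ 15.999 = 0.010972 mol
Divide by the smallest (0.010972 mol): C 3.500, H 7.000, O 1.000
Multiplying each by 2 gives whole numbers: C 7.00, H 14.00, O 2.00
Empirical formula: C7H14O2
Empirical-formula mass = 130.19 g/mol; 392 ÷ 130.19 ≈ 3, so the molecular formula is C21H42O6.

C21H42O6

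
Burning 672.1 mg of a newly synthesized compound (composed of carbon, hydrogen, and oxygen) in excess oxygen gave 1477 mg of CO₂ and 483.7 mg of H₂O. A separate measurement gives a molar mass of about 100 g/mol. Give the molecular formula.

C5H8O2

mol C = 1.477 g CO₂ ÷ 44.009 g/mol = 0.033561 mol
mol H = 2 × 0.4837 g H₂O ÷ 18.015 g/mol = 0.053700 mol
mass O = 0.6721 − (0.40310 + 0.054129) = 0.21487 g → mol O = 0.21487 ÷ 15.999 = 0.013430 mol
Divide by the smallest (0.013430 mol): C 2.499, H 3.999, O 1.000
Multiplying each by 2 gives whole numbers: C 5.00, H 8.00, O 2.00
Empirical formula: C5H8O2
Empirical-formula mass = 100.12 g/mol; 100 ÷ 100.12 ≈ 1, so the molecular formula is C5H8O2.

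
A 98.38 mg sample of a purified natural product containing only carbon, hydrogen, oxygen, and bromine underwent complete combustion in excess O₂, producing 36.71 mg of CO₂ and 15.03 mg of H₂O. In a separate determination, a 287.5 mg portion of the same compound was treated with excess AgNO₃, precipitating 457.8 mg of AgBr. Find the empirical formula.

mol C = 0.03671 g CO₂ ÷ 44.009 g/mol = 0.00083415 mol
mol H = 2 × 0.01503 g H₂O ÷ 18.015 g/mol = 0.0016686 mol
From the AgBr data: mol Br per gram of compound = (0.4578 ÷ 187.772) ÷ 0.2875 = 0.0084802 mol/g, so in the 0.09838 g combustion sample mol Br = 0.00083428 mol
mass O = 0.09838 − (0.010019 + 0.0016820 + 0.066663) = 0.020016 g → mol O = 0.020016 ÷ 15.999 = 0.0012511 mol
Divide by the smallest (0.00083415 mol): C 1.000, H 2.000, Br 1.000, O 1.500
Multiplying each by 2 gives whole numbers: C 2.00, H 4.00, Br 2.00, O 3.00

C2H4Br2O3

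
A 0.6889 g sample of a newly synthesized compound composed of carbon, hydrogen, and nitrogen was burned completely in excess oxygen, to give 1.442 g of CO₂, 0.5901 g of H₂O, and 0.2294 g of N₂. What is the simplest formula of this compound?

mol C = 1.442 g CO₂ ÷ 44.009 g/mol = 0.032766 mol
mol H = 2 × 0.5901 g H₂O ÷ 18.015 g/mol = 0.065512 mol
mol N = 2 × 0.2294 g N₂ ÷ 28.014 g/mol = 0.016378 mol
Divide by the smallest (0.016378 mol): C 2.001, H 4.000, N 1.000

C2H4N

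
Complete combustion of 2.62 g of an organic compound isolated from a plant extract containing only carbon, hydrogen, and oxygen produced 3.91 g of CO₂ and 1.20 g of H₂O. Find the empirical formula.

C2H3O2

mol C = 3.91 g CO₂ ÷ 44.009 g/mol = 0.08885 mol
mol H = 2 × 1.20 g H₂O ÷ 18.015 g/mol = 0.1332 mol
mass O = 2.62 − (1.067 + 0.1343) = 1.419 g → mol O = 1.419 ÷ 15.999 = 0.08867 mol
Divide by the smallest (0.08867 mol): C 1.002, H 1.502, O 1.000
Multiplying each by 2 gives whole numbers: C 2.00, H 3.00, O 2.00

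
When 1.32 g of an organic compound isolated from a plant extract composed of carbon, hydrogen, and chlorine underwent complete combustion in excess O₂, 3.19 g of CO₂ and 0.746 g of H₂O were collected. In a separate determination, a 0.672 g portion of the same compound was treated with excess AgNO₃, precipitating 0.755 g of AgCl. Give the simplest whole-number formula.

mol C = 3.19 g CO₂ ÷ 44.009 g/mol = 0.07249 mol
mol H = 2 × 0.746 g H₂O ÷ 18.015 g/mol = 0.08282 mol
From the AgCl data: mol Cl per gram of compound = (0.755 ÷ 143.318) ÷ 0.672 = 0.007839 mol/g, so in the 1.32 g combustion sample mol Cl = 0.01035 mol
Divide by the smallest (0.01035 mol): C 7.005, H 8.004, Cl 1.000

C7H8Cl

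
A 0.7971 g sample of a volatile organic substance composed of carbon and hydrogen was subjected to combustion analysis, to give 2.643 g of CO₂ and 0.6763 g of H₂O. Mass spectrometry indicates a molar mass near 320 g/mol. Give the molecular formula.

C24H30

mol C = 2.643 g CO₂ ÷ 44.009 g/mol = 0.060056 mol
mol H = 2 × 0.6763 g H₂O ÷ 18.015 g/mol = 0.075082 mol
Divide by the smallest (0.060056 mol): C 1.000, H 1.250
Multiplying each by 4 gives whole numbers: C 4.00, H 5.00
Empirical formula: C4H5
Empirical-formula mass = 53.08 g/mol; 320 ÷ 53.08 ≈ 6, so the molecular formula is C24H30.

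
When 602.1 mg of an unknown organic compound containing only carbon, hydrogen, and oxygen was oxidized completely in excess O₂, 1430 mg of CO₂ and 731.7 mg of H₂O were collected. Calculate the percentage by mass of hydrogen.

13.60%

mol C = 1.430 g CO₂ ÷ 44.009 g/mol = 0.032493 mol
mol H = 2 × 0.7317 g H₂O ÷ 18.015 g/mol = 0.081232 mol
mass O = 0.6021 − (0.39028 + 0.081882) = 0.12994 g → mol O = 0.12994 ÷ 15.999 = 0.0081218 mol
mass % H = 0.081882 g ÷ 0.6021 g × 100%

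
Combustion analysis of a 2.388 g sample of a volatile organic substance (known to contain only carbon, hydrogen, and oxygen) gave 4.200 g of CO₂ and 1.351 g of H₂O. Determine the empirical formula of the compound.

mol C = 4.200 g CO₂ ÷ 44.009 g/mol = 0.095435 mol
mol H = 2 × 1.351 g H₂O ÷ 18.015 g/mol = 0.14999 mol
mass O = 2.388 − (1.1463 + 0.15119) = 1.0905 g → mol O = 1.0905 ÷ 15.999 = 0.068163 mol
Divide by the smallest (0.068163 mol): C 1.400, H 2.200, O 1.000
Multiplying each by 5 gives whole numbers: C 7.00, H 11.00, O 5.00

C7H11O5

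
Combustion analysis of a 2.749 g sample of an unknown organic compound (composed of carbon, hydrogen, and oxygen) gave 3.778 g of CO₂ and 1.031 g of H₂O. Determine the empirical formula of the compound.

C6H8O7

mol C = 3.778 g CO₂ ÷ 44.009 g/mol = 0.085846 mol
mol H = 2 × 1.031 g H₂O ÷ 18.015 g/mol = 0.11446 mol
mass O = 2.749 − (1.0311 + 0.11538) = 1.6025 g → mol O = 1.6025 ÷ 15.999 = 0.10016 mol
Divide by the smallest (0.085846 mol): C 1.000, H 1.333, O 1.167
Multiplying each by 6 gives whole numbers: C 6.00, H 8.00, O 7.00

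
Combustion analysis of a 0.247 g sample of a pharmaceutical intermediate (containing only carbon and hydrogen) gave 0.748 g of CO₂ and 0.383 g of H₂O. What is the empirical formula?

mol C = 0.748 g CO₂ ÷ 44.009 g/mol = 0.01700 mol
mol H = 2 × 0.383 g H₂O ÷ 18.015 g/mol = 0.04252 mol
Divide by the smallest (0.01700 mol): C 1.000, H 2.502
Multiplying each by 2 gives whole numbers: C 2.00, H 5.00

C2H5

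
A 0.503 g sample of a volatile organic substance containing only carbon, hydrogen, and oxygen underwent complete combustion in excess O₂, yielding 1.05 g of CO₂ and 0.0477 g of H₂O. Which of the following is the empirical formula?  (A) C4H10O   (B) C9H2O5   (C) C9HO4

(B) C9H2O5

mol C = 1.05 g CO₂ ÷ 44.009 g/mol = 0.02386 mol
mol H = 2 × 0.0477 g H₂O ÷ 18.015 g/mol = 0.005296 mol
mass O = 0.503 − (0.2866 + 0.005338) = 0.2111 g → mol O = 0.2111 ÷ 15.999 = 0.01319 mol
Divide by the smallest (0.005296 mol): C 4.505, H 1.000, O 2.492
Multiplying each by 2 gives whole numbers: C 9.01, H 2.00, O 4.98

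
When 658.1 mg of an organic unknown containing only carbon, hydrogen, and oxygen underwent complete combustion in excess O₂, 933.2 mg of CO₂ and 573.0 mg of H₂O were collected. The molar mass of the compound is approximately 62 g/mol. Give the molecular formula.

C2H6O2

mol C = 0.9332 g CO₂ ÷ 44.009 g/mol = 0.021205 mol
mol H = 2 × 0.5730 g H₂O ÷ 18.015 g/mol = 0.063614 mol
mass O = 0.6581 − (0.25469 + 0.064123) = 0.33929 g → mol O = 0.33929 ÷ 15.999 = 0.021207 mol
Divide by the smallest (0.021205 mol): C 1.000, H 3.000, O 1.000
Empirical formula: CH3O
Empirical-formula mass = 31.03 g/mol; 62 ÷ 31.03 ≈ 2, so the molecular formula is C2H6O2.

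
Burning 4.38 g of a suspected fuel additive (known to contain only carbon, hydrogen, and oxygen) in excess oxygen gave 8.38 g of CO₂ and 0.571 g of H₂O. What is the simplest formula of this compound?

C3HO2

mol C = 8.38 g CO₂ ÷ 44.009 g/mol = 0.1904 mol
mol H = 2 × 0.571 g H₂O ÷ 18.015 g/mol = 0.06339 mol
mass O = 4.38 − (2.287 + 0.06390) = 2.029 g → mol O = 2.029 ÷ 15.999 = 0.1268 mol
Divide by the smallest (0.06339 mol): C 3.004, H 1.000, O 2.001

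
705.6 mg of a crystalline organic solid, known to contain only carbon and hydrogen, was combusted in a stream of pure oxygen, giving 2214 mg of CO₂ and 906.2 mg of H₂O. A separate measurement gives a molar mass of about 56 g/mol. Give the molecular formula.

mol C = 2.214 g CO₂ ÷ 44.009 g/mol = 0.050308 mol
mol H = 2 × 0.9062 g H₂O ÷ 18.015 g/mol = 0.10061 mol
Divide by the smallest (0.050308 mol): C 1.000, H 2.000
Empirical formula: CH2
Empirical-formula mass = 14.03 g/mol; 56 ÷ 14.03 ≈ 4, so the molecular formula is C4H8.

C4H8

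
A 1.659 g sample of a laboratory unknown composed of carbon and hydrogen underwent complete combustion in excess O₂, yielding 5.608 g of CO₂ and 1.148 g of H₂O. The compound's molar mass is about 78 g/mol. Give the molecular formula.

mol C = 5.608 g CO₂ ÷ 44.009 g/mol = 0.12743 mol
mol H = 2 × 1.148 g H₂O ÷ 18.015 g/mol = 0.12745 mol
Divide by the smallest (0.12743 mol): C 1.000, H 1.000
Empirical formula: CH
Empirical-formula mass = 13.02 g/mol; 78 ÷ 13.02 ≈ 6, so the molecular formula is C6H6.

C6H6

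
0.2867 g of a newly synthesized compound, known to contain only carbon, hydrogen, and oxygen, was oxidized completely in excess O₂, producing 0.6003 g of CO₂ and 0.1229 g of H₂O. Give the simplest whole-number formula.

C2H2O

mol C = 0.6003 g CO₂ ÷ 44.009 g/mol = 0.013640 mol
mol H = 2 × 0.1229 g H₂O ÷ 18.015 g/mol = 0.013644 mol
mass O = 0.2867 − (0.16383 + 0.013753) = 0.10911 g → mol O = 0.10911 ÷ 15.999 = 0.0068199 mol
Divide by the smallest (0.0068199 mol): C 2.000, H 2.001, O 1.000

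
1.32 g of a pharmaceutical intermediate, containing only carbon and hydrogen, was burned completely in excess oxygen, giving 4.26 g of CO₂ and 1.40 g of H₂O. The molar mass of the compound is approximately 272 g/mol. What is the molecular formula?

mol C = 4.26 g CO₂ ÷ 44.009 g/mol = 0.09680 mol
mol H = 2 × 1.40 g H₂O ÷ 18.015 g/mol = 0.1554 mol
Divide by the smallest (0.09680 mol): C 1.000, H 1.606
Multiplying each by 5 gives whole numbers: C 5.00, H 8.03
Empirical formula: C5H8
Empirical-formula mass = 68.12 g/mol; 272 ÷ 68.12 ≈ 4, so the molecular formula is C20H32.

C20H32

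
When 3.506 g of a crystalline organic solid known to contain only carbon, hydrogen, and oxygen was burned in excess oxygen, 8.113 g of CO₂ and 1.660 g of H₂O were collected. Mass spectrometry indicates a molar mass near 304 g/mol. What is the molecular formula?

C16H16O6

mol C = 8.113 g CO₂ ÷ 44.009 g/mol = 0.18435 mol
mol H = 2 × 1.660 g H₂O ÷ 18.015 g/mol = 0.18429 mol
mass O = 3.506 − (2.2142 + 0.18577) = 1.1060 g → mol O = 1.1060 ÷ 15.999 = 0.069131 mol
Divide by the smallest (0.069131 mol): C 2.667, H 2.666, O 1.000
Multiplying each by 3 gives whole numbers: C 8.00, H 8.00, O 3.00
Empirical formula: C8H8O3
Empirical-formula mass = 152.15 g/mol; 304 ÷ 152.15 ≈ 2, so the molecular formula is C16H16O6.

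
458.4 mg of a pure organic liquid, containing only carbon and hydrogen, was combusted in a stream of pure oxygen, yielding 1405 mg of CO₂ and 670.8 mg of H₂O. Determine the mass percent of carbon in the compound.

mol C = 1.405 g CO₂ ÷ 44.009 g/mol = 0.031925 mol
mol H = 2 × 0.6708 g H₂O ÷ 18.015 g/mol = 0.074471 mol
mass % C = 0.38345 g ÷ 0.4584 g × 100%

83.65%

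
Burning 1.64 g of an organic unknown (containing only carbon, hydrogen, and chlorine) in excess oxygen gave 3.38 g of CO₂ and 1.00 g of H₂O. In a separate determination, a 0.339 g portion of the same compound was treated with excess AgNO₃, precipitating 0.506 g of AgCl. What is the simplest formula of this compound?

mol C = 3.38 g CO₂ ÷ 44.009 g/mol = 0.07680 mol
mol H = 2 × 1.00 g H₂O ÷ 18.015 g/mol = 0.1110 mol
From the AgCl data: mol Cl per gram of compound = (0.506 ÷ 143.318) ÷ 0.339 = 0.01041 mol/g, so in the 1.64 g combustion sample mol Cl = 0.01708 mol
Divide by the smallest (0.01708 mol): C 4.497, H 6.500, Cl 1.000
Multiplying each by 2 gives whole numbers: C 8.99, H 13.00, Cl 2.00

C9H13Cl2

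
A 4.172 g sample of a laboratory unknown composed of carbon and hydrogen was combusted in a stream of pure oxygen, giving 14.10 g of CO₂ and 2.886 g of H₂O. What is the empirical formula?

CH

mol C = 14.10 g CO₂ ÷ 44.009 g/mol = 0.32039 mol
mol H = 2 × 2.886 g H₂O ÷ 18.015 g/mol = 0.32040 mol
Divide by the smallest (0.32039 mol): C 1.000, H 1.000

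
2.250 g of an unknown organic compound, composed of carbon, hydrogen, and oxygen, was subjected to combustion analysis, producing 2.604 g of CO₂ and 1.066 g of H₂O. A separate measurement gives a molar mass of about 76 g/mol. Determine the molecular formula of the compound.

C2H4O3

mol C = 2.604 g CO₂ ÷ 44.009 g/mol = 0.059170 mol
mol H = 2 × 1.066 g H₂O ÷ 18.015 g/mol = 0.11835 mol
mass O = 2.250 − (0.71069 + 0.11929) = 1.4200 g → mol O = 1.4200 ÷ 15.999 = 0.088757 mol
Divide by the smallest (0.059170 mol): C 1.000, H 2.000, O 1.500
Multiplying each by 2 gives whole numbers: C 2.00, H 4.00, O 3.00
Empirical formula: C2H4O3
Empirical-formula mass = 76.05 g/mol; 76 ÷ 76.05 ≈ 1, so the molecular formula is C2H4O3.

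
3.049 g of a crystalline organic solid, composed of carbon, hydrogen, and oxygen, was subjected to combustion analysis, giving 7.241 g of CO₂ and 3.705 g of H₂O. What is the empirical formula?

C4H10O

mol C = 7.241 g CO₂ ÷ 44.009 g/mol = 0.16453 mol
mol H = 2 × 3.705 g H₂O ÷ 18.015 g/mol = 0.41132 mol
mass O = 3.049 − (1.9762 + 0.41461) = 0.65816 g → mol O = 0.65816 ÷ 15.999 = 0.041138 mol
Divide by the smallest (0.041138 mol): C 4.000, H 9.999, O 1.000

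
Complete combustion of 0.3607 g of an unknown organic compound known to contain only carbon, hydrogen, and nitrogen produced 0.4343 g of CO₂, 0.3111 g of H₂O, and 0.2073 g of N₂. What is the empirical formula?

C2H7N3

mol C = 0.4343 g CO₂ ÷ 44.009 g/mol = 0.0098684 mol
mol H = 2 × 0.3111 g H₂O ÷ 18.015 g/mol = 0.034538 mol
mol N = 2 × 0.2073 g N₂ ÷ 28.014 g/mol = 0.014800 mol
Divide by the smallest (0.0098684 mol): C 1.000, H 3.500, N 1.500
Multiplying each by 2 gives whole numbers: C 2.00, H 7.00, N 3.00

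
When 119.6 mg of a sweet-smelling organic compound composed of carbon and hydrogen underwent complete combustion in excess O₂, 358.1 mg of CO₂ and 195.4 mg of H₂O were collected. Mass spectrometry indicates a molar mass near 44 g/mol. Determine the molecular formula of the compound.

C3H8

mol C = 0.3581 g CO₂ ÷ 44.009 g/mol = 0.0081370 mol
mol H = 2 × 0.1954 g H₂O ÷ 18.015 g/mol = 0.021693 mol
Divide by the smallest (0.0081370 mol): C 1.000, H 2.666
Multiplying each by 3 gives whole numbers: C 3.00, H 8.00
Empirical formula: C3H8
Empirical-formula mass = 44.10 g/mol; 44 ÷ 44.10 ≈ 1, so the molecular formula is C3H8.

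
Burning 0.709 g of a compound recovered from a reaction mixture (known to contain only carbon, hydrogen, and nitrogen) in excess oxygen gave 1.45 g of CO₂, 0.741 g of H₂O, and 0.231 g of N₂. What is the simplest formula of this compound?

mol C = 1.45 g CO₂ ÷ 44.009 g/mol = 0.03295 mol
mol H = 2 × 0.741 g H₂O ÷ 18.015 g/mol = 0.08226 mol
mol N = 2 × 0.231 g N₂ ÷ 28.014 g/mol = 0.01649 mol
Divide by the smallest (0.01649 mol): C 1.998, H 4.988, N 1.000

C2H5N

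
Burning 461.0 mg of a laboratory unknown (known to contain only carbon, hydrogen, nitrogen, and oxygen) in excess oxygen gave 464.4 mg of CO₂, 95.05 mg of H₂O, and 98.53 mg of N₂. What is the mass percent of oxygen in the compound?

mol C = 0.4644 g CO₂ ÷ 44.009 g/mol = 0.010552 mol
mol H = 2 × 0.09505 g H₂O ÷ 18.015 g/mol = 0.010552 mol
mol N = 2 × 0.09853 g N₂ ÷ 28.014 g/mol = 0.0070343 mol
mass O = 0.4610 − (0.12674 + 0.010637 + 0.098530) = 0.22509 g → mol O = 0.22509 ÷ 15.999 = 0.014069 mol
mass % O = 0.22509 g ÷ 0.4610 g × 100%

48.83%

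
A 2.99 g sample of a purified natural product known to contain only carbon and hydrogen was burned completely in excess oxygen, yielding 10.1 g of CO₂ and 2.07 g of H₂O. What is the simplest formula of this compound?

mol C = 10.1 g CO₂ ÷ 44.009 g/mol = 0.2295 mol
mol H = 2 × 2.07 g H₂O ÷ 18.015 g/mol = 0.2298 mol
Divide by the smallest (0.2295 mol): C 1.000, H 1.001

CH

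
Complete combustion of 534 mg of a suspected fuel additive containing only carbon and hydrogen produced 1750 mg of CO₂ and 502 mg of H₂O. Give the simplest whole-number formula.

C5H7

mol C = 1.75 g CO₂ ÷ 44.009 g/mol = 0.03976 mol
mol H = 2 × 0.502 g H₂O ÷ 18.015 g/mol = 0.05573 mol
Divide by the smallest (0.03976 mol): C 1.000, H 1.402
Multiplying each by 5 gives whole numbers: C 5.00, H 7.01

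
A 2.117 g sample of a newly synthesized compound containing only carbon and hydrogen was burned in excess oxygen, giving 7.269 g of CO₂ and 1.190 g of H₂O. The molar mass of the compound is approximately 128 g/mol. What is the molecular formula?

C10H8

mol C = 7.269 g CO₂ ÷ 44.009 g/mol = 0.16517 mol
mol H = 2 × 1.190 g H₂O ÷ 18.015 g/mol = 0.13211 mol
Divide by the smallest (0.13211 mol): C 1.250, H 1.000
Multiplying each by 4 gives whole numbers: C 5.00, H 4.00
Empirical formula: C5H4
Empirical-formula mass = 64.09 g/mol; 128 ÷ 64.09 ≈ 2, so the molecular formula is C10H8.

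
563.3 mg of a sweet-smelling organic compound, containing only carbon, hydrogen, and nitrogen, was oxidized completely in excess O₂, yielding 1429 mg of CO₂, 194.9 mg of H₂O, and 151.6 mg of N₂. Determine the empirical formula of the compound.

C3H2N

mol C = 1.429 g CO₂ ÷ 44.009 g/mol = 0.032471 mol
mol H = 2 × 0.1949 g H₂O ÷ 18.015 g/mol = 0.021638 mol
mol N = 2 × 0.1516 g N₂ ÷ 28.014 g/mol = 0.010823 mol
Divide by the smallest (0.010823 mol): C 3.000, H 1.999, N 1.000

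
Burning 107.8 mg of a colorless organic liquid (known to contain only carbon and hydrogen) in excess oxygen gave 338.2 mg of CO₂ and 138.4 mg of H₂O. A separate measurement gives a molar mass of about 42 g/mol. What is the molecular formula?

mol C = 0.3382 g CO₂ ÷ 44.009 g/mol = 0.0076848 mol
mol H = 2 × 0.1384 g H₂O ÷ 18.015 g/mol = 0.015365 mol
Divide by the smallest (0.0076848 mol): C 1.000, H 1.999
Empirical formula: CH2
Empirical-formula mass = 14.03 g/mol; 42 ÷ 14.03 ≈ 3, so the molecular formula is C3H6.

C3H6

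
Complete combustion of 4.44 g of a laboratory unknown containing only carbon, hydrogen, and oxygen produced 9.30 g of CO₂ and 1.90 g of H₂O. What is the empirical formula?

C2H2O

mol C = 9.30 g CO₂ ÷ 44.009 g/mol = 0.2113 mol
mol H = 2 × 1.90 g H₂O ÷ 18.015 g/mol = 0.2109 mol
mass O = 4.44 − (2.538 + 0.2126) = 1.689 g → mol O = 1.689 ÷ 15.999 = 0.1056 mol
Divide by the smallest (0.1056 mol): C 2.001, H 1.998, O 1.000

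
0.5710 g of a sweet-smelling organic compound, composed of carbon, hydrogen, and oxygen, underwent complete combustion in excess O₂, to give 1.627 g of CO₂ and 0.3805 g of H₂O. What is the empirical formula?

mol C = 1.627 g CO₂ ÷ 44.009 g/mol = 0.036970 mol
mol H = 2 × 0.3805 g H₂O ÷ 18.015 g/mol = 0.042243 mol
mass O = 0.5710 − (0.44404 + 0.042581) = 0.084376 g → mol O = 0.084376 ÷ 15.999 = 0.0052738 mol
Divide by the smallest (0.0052738 mol): C 7.010, H 8.010, O 1.000

C7H8O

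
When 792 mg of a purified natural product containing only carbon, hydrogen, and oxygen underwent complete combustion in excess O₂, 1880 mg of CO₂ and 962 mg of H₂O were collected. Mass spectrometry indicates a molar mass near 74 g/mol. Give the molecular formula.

C4H10O

mol C = 1.88 g CO₂ ÷ 44.009 g/mol = 0.04272 mol
mol H = 2 × 0.962 g H₂O ÷ 18.015 g/mol = 0.1068 mol
mass O = 0.792 − (0.5131 + 0.1077) = 0.1713 g → mol O = 0.1713 ÷ 15.999 = 0.01070 mol
Divide by the smallest (0.01070 mol): C 3.991, H 9.978, O 1.000
Empirical formula: C4H10O
Empirical-formula mass = 74.12 g/mol; 74 ÷ 74.12 ≈ 1, so the molecular formula is C4H10O.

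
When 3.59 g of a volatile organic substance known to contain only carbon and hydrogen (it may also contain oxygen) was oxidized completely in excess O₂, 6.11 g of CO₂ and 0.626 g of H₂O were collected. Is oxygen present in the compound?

yes

mol C = 6.11 g CO₂ ÷ 44.009 g/mol = 0.1388 mol
mol H = 2 × 0.626 g H₂O ÷ 18.015 g/mol = 0.06950 mol
C and H account for only 1.738 g of the 3.59 g sample; the remaining 1.852 g must be oxygen.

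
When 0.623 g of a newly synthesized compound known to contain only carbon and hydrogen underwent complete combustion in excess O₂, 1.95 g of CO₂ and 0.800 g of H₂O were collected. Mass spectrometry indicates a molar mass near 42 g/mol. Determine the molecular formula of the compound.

mol C = 1.95 g CO₂ ÷ 44.009 g/mol = 0.04431 mol
mol H = 2 × 0.800 g H₂O ÷ 18.015 g/mol = 0.08881 mol
Divide by the smallest (0.04431 mol): C 1.000, H 2.004
Empirical formula: CH2
Empirical-formula mass = 14.03 g/mol; 42 ÷ 14.03 ≈ 3, so the molecular formula is C3H6.

C3H6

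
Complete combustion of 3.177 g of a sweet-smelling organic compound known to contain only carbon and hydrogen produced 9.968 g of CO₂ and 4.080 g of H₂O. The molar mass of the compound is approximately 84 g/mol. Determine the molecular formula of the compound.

mol C = 9.968 g CO₂ ÷ 44.009 g/mol = 0.22650 mol
mol H = 2 × 4.080 g H₂O ÷ 18.015 g/mol = 0.45296 mol
Divide by the smallest (0.22650 mol): C 1.000, H 2.000
Empirical formula: CH2
Empirical-formula mass = 14.03 g/mol; 84 ÷ 14.03 ≈ 6, so the molecular formula is C6H12.

C6H12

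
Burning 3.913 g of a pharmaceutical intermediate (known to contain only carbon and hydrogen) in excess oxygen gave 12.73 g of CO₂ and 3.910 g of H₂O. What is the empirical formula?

C2H3

mol C = 12.73 g CO₂ ÷ 44.009 g/mol = 0.28926 mol
mol H = 2 × 3.910 g H₂O ÷ 18.015 g/mol = 0.43408 mol
Divide by the smallest (0.28926 mol): C 1.000, H 1.501
Multiplying each by 2 gives whole numbers: C 2.00, H 3.00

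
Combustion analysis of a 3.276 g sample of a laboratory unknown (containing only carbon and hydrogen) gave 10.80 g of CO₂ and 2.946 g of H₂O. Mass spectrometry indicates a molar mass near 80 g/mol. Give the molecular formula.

C6H8

mol C = 10.80 g CO₂ ÷ 44.009 g/mol = 0.24540 mol
mol H = 2 × 2.946 g H₂O ÷ 18.015 g/mol = 0.32706 mol
Divide by the smallest (0.24540 mol): C 1.000, H 1.333
Multiplying each by 3 gives whole numbers: C 3.00, H 4.00
Empirical formula: C3H4
Empirical-formula mass = 40.06 g/mol; 80 ÷ 40.06 ≈ 2, so the molecular formula is C6H8.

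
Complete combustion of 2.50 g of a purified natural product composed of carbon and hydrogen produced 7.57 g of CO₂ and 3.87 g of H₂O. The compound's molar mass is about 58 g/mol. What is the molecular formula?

mol C = 7.57 g CO₂ ÷ 44.009 g/mol = 0.1720 mol
mol H = 2 × 3.87 g H₂O ÷ 18.015 g/mol = 0.4296 mol
Divide by the smallest (0.1720 mol): C 1.000, H 2.498
Multiplying each by 2 gives whole numbers: C 2.00, H 5.00
Empirical formula: C2H5
Empirical-formula mass = 29.06 g/mol; 58 ÷ 29.06 ≈ 2, so the molecular formula is C4H10.

C4H10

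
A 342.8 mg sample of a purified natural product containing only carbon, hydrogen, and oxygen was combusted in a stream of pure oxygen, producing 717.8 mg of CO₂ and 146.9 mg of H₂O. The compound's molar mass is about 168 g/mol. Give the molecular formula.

mol C = 0.7178 g CO₂ ÷ 44.009 g/mol = 0.016310 mol
mol H = 2 × 0.1469 g H₂O ÷ 18.015 g/mol = 0.016309 mol
mass O = 0.3428 − (0.19590 + 0.016439) = 0.13046 g → mol O = 0.13046 ÷ 15.999 = 0.0081541 mol
Divide by the smallest (0.0081541 mol): C 2.000, H 2.000, O 1.000
Empirical formula: C2H2O
Empirical-formula mass = 42.04 g/mol; 168 ÷ 42.04 ≈ 4, so the molecular formula is C8H8O4.

C8H8O4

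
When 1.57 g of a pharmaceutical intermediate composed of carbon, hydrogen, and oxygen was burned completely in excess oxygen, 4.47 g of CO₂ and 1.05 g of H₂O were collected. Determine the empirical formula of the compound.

mol C = 4.47 g CO₂ ÷ 44.009 g/mol = 0.1016 mol
mol H = 2 × 1.05 g H₂O ÷ 18.015 g/mol = 0.1166 mol
mass O = 1.57 − (1.220 + 0.1175) = 0.2325 g → mol O = 0.2325 ÷ 15.999 = 0.01453 mol
Divide by the smallest (0.01453 mol): C 6.988, H 8.020, O 1.000

C7H8O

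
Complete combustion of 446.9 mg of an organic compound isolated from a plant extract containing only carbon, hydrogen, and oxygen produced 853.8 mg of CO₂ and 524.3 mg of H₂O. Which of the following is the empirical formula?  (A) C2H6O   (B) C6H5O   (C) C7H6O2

mol C = 0.8538 g CO₂ ÷ 44.009 g/mol = 0.019401 mol
mol H = 2 × 0.5243 g H₂O ÷ 18.015 g/mol = 0.058207 mol
mass O = 0.4469 − (0.23302 + 0.058673) = 0.15521 g → mol O = 0.15521 ÷ 15.999 = 0.0097010 mol
Divide by the smallest (0.0097010 mol): C 2.000, H 6.000, O 1.000

(A) C2H6O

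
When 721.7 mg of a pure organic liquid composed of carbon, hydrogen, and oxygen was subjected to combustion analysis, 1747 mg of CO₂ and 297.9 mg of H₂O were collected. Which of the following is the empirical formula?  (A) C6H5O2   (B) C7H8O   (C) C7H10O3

mol C = 1.747 g CO₂ ÷ 44.009 g/mol = 0.039696 mol
mol H = 2 × 0.2979 g H₂O ÷ 18.015 g/mol = 0.033072 mol
mass O = 0.7217 − (0.47679 + 0.033337) = 0.21157 g → mol O = 0.21157 ÷ 15.999 = 0.013224 mol
Divide by the smallest (0.013224 mol): C 3.002, H 2.501, O 1.000
Multiplying each by 2 gives whole numbers: C 6.00, H 5.00, O 2.00

(A) C6H5O2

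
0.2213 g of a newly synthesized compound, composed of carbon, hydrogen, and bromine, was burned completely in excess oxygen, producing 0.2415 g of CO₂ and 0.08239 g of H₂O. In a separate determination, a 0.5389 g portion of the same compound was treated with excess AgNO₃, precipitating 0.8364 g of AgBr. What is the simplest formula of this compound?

C3H5Br

mol C = 0.2415 g CO₂ ÷ 44.009 g/mol = 0.0054875 mol
mol H = 2 × 0.08239 g H₂O ÷ 18.015 g/mol = 0.0091468 mol
From the AgBr data: mol Br per gram of compound = (0.8364 ÷ 187.772) ÷ 0.5389 = 0.0082656 mol/g, so in the 0.2213 g combustion sample mol Br = 0.0018292 mol
Divide by the smallest (0.0018292 mol): C 3.000, H 5.001, Br 1.000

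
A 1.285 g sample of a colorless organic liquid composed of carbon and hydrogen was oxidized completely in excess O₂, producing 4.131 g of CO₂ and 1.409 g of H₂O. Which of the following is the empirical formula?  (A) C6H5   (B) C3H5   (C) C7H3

(B) C3H5

mol C = 4.131 g CO₂ ÷ 44.009 g/mol = 0.093867 mol
mol H = 2 × 1.409 g H₂O ÷ 18.015 g/mol = 0.15643 mol
Divide by the smallest (0.093867 mol): C 1.000, H 1.666
Multiplying each by 3 gives whole numbers: C 3.00, H 5.00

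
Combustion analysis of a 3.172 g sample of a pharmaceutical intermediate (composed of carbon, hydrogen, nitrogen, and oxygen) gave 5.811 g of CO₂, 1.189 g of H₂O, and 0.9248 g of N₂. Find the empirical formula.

mol C = 5.811 g CO₂ ÷ 44.009 g/mol = 0.13204 mol
mol H = 2 × 1.189 g H₂O ÷ 18.015 g/mol = 0.13200 mol
mol N = 2 × 0.9248 g N₂ ÷ 28.014 g/mol = 0.066024 mol
mass O = 3.172 − (1.5859 + 0.13306 + 0.92480) = 0.52820 g → mol O = 0.52820 ÷ 15.999 = 0.033014 mol
Divide by the smallest (0.033014 mol): C 4.000, H 3.998, N 2.000, O 1.000

C4H4N2O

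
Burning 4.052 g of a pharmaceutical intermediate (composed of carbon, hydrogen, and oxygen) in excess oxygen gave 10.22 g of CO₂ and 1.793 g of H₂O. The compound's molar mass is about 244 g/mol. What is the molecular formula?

mol C = 10.22 g CO₂ ÷ 44.009 g/mol = 0.23223 mol
mol H = 2 × 1.793 g H₂O ÷ 18.015 g/mol = 0.19906 mol
mass O = 4.052 − (2.7893 + 0.20065) = 1.0621 g → mol O = 1.0621 ÷ 15.999 = 0.066385 mol
Divide by the smallest (0.066385 mol): C 3.498, H 2.999, O 1.000
Multiplying each by 2 gives whole numbers: C 7.00, H 6.00, O 2.00
Empirical formula: C7H6O2
Empirical-formula mass = 122.12 g/mol; 244 ÷ 122.12 ≈ 2, so the molecular formula is C14H12O4.

C14H12O4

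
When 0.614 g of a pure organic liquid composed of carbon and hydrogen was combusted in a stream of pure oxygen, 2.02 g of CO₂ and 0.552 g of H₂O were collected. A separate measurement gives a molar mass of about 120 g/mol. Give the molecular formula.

C9H12

mol C = 2.02 g CO₂ ÷ 44.009 g/mol = 0.04590 mol
mol H = 2 × 0.552 g H₂O ÷ 18.015 g/mol = 0.06128 mol
Divide by the smallest (0.04590 mol): C 1.000, H 1.335
Multiplying each by 3 gives whole numbers: C 3.00, H 4.01
Empirical formula: C3H4
Empirical-formula mass = 40.06 g/mol; 120 ÷ 40.06 ≈ 3, so the molecular formula is C9H12.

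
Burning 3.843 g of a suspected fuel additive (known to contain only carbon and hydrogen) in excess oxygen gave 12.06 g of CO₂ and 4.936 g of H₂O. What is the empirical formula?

CH2

mol C = 12.06 g CO₂ ÷ 44.009 g/mol = 0.27403 mol
mol H = 2 × 4.936 g H₂O ÷ 18.015 g/mol = 0.54799 mol
Divide by the smallest (0.27403 mol): C 1.000, H 2.000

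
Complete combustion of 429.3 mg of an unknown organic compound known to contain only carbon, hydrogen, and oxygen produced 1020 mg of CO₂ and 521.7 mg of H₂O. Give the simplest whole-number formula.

mol C = 1.020 g CO₂ ÷ 44.009 g/mol = 0.023177 mol
mol H = 2 × 0.5217 g H₂O ÷ 18.015 g/mol = 0.057918 mol
mass O = 0.4293 − (0.27838 + 0.058382) = 0.092538 g → mol O = 0.092538 ÷ 15.999 = 0.0057840 mol
Divide by the smallest (0.0057840 mol): C 4.007, H 10.014, O 1.000

C4H10O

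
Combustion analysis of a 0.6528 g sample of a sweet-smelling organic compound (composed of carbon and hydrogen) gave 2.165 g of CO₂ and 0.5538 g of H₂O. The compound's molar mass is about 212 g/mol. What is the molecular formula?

C16H20

mol C = 2.165 g CO₂ ÷ 44.009 g/mol = 0.049194 mol
mol H = 2 × 0.5538 g H₂O ÷ 18.015 g/mol = 0.061482 mol
Divide by the smallest (0.049194 mol): C 1.000, H 1.250
Multiplying each by 4 gives whole numbers: C 4.00, H 5.00
Empirical formula: C4H5
Empirical-formula mass = 53.08 g/mol; 212 ÷ 53.08 ≈ 4, so the molecular formula is C16H20.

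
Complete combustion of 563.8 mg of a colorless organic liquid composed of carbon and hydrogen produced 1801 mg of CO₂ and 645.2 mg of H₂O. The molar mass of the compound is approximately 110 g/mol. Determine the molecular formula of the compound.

mol C = 1.801 g CO₂ ÷ 44.009 g/mol = 0.040923 mol
mol H = 2 × 0.6452 g H₂O ÷ 18.015 g/mol = 0.071629 mol
Divide by the smallest (0.040923 mol): C 1.000, H 1.750
Multiplying each by 4 gives whole numbers: C 4.00, H 7.00
Empirical formula: C4H7
Empirical-formula mass = 55.10 g/mol; 110 ÷ 55.10 ≈ 2, so the molecular formula is C8H14.

C8H14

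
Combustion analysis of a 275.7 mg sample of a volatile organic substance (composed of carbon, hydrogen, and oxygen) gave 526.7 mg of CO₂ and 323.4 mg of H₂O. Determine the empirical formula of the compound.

C2H6O

mol C = 0.5267 g CO₂ ÷ 44.009 g/mol = 0.011968 mol
mol H = 2 × 0.3234 g H₂O ÷ 18.015 g/mol = 0.035903 mol
mass O = 0.2757 − (0.14375 + 0.036191) = 0.095762 g → mol O = 0.095762 ÷ 15.999 = 0.0059855 mol
Divide by the smallest (0.0059855 mol): C 2.000, H 5.998, O 1.000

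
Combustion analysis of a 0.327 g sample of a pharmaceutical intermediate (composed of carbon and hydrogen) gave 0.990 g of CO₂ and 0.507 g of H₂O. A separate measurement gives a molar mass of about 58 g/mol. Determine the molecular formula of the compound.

C4H10

mol C = 0.990 g CO₂ ÷ 44.009 g/mol = 0.02250 mol
mol H = 2 × 0.507 g H₂O ÷ 18.015 g/mol = 0.05629 mol
Divide by the smallest (0.02250 mol): C 1.000, H 2.502
Multiplying each by 2 gives whole numbers: C 2.00, H 5.00
Empirical formula: C2H5
Empirical-formula mass = 29.06 g/mol; 58 ÷ 29.06 ≈ 2, so the molecular formula is C4H10.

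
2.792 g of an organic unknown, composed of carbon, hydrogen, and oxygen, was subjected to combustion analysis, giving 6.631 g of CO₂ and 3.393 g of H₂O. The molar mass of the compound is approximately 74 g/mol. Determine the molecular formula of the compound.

C4H10O

mol C = 6.631 g CO₂ ÷ 44.009 g/mol = 0.15067 mol
mol H = 2 × 3.393 g H₂O ÷ 18.015 g/mol = 0.37669 mol
mass O = 2.792 − (1.8097 + 0.37970) = 0.60256 g → mol O = 0.60256 ÷ 15.999 = 0.037662 mol
Divide by the smallest (0.037662 mol): C 4.001, H 10.002, O 1.000
Empirical formula: C4H10O
Empirical-formula mass = 74.12 g/mol; 74 ÷ 74.12 ≈ 1, so the molecular formula is C4H10O.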